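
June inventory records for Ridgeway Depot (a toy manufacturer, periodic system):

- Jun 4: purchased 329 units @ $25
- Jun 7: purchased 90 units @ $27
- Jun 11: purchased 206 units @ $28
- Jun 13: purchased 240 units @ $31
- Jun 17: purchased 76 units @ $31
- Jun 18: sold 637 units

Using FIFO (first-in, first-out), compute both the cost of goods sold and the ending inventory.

COGS = $16,795; ending inventory = $9,424

Jun 18, 637 sold [FIFO — oldest first]: 329 @ $25 + 90 @ $27 + 206 @ $28 + 12 @ $31 = $16,795
Ending inventory: 228 @ $31 + 76 @ $31 = $9,424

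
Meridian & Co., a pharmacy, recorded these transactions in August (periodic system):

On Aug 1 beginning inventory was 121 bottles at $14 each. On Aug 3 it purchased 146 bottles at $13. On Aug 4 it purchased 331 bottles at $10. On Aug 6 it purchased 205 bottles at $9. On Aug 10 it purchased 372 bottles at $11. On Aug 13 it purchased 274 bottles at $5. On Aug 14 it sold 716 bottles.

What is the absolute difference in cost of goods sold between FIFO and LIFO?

FIFO COGS: 121 @ $14 + 146 @ $13 + 331 @ $10 + 118 @ $9 = $7,964
LIFO COGS: 274 @ $5 + 372 @ $11 + 70 @ $9 = $6,092
Difference = |$7,964 − $6,092| = $1,872

$1,872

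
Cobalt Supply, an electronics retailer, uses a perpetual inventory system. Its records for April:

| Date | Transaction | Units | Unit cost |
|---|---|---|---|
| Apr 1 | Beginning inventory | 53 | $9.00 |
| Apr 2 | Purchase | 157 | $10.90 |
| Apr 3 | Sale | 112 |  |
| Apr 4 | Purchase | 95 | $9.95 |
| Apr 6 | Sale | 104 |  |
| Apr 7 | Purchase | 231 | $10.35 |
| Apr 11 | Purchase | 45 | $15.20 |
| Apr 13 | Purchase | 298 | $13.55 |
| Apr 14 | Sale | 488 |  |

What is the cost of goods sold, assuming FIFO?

Apr 3, 112 sold [FIFO — oldest first]: 53 @ $9.00 + 59 @ $10.90 = $1,120.10
Apr 6, 104 sold [FIFO — oldest first]: 98 @ $10.90 + 6 @ $9.95 = $1,127.90
Apr 14, 488 sold [FIFO — oldest first]: 89 @ $9.95 + 231 @ $10.35 + 45 @ $15.20 + 123 @ $13.55 = $5,627.05
Total COGS = $1,120.10 + $1,127.90 + $5,627.05 = $7,875.05
Ending inventory: 175 @ $13.55 = $2,371.25

COGS = $7,875.05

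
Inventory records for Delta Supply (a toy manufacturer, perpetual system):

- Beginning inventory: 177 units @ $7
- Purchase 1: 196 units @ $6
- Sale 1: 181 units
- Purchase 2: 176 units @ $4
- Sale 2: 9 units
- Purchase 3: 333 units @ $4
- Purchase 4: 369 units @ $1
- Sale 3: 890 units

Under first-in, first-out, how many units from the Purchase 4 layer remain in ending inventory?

171

Sale 1 (181) [FIFO — oldest first]: 177 @ $7 + 4 @ $6 = $1,263
Sale 2 (9) [FIFO — oldest first]: 9 @ $6 = $54
Sale 3 (890) [FIFO — oldest first]: 183 @ $6 + 176 @ $4 + 333 @ $4 + 198 @ $1 = $3,332
Total COGS = $1,263 + $54 + $3,332 = $4,649
Ending inventory: 171 @ $1 = $171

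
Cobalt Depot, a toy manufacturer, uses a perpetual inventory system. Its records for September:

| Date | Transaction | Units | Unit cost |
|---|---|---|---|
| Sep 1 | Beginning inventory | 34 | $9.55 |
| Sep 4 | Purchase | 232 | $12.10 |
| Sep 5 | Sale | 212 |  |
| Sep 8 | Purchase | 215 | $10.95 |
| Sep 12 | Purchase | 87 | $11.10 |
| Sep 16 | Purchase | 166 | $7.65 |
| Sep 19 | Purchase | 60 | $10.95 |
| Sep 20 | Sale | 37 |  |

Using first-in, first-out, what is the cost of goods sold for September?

Sep 5, 212 sold [FIFO — oldest first]: 34 @ $9.55 + 178 @ $12.10 = $2,478.50
Sep 20, 37 sold [FIFO — oldest first]: 37 @ $12.10 = $447.70
Total COGS = $2,478.50 + $447.70 = $2,926.20
Ending inventory: 17 @ $12.10 + 215 @ $10.95 + 87 @ $11.10 + 166 @ $7.65 + 60 @ $10.95 = $5,452.55
Check: goods available $8,378.75 = COGS $2,926.20 + ending $5,452.55

COGS = $2,926.20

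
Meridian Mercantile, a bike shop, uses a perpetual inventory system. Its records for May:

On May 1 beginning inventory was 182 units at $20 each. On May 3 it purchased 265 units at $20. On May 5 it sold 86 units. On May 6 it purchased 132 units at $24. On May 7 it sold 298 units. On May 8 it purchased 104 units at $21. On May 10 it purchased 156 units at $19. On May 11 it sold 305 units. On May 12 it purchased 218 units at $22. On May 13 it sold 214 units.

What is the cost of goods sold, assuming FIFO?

May 5, 86 sold [FIFO — oldest first]: 86 @ $20 = $1,720
May 7, 298 sold [FIFO — oldest first]: 96 @ $20 + 202 @ $20 = $5,960
May 11, 305 sold [FIFO — oldest first]: 63 @ $20 + 132 @ $24 + 104 @ $21 + 6 @ $19 = $6,726
May 13, 214 sold [FIFO — oldest first]: 150 @ $19 + 64 @ $22 = $4,258
Total COGS = $1,720 + $5,960 + $6,726 + $4,258 = $18,664
Ending inventory: 154 @ $22 = $3,388

COGS = $18,664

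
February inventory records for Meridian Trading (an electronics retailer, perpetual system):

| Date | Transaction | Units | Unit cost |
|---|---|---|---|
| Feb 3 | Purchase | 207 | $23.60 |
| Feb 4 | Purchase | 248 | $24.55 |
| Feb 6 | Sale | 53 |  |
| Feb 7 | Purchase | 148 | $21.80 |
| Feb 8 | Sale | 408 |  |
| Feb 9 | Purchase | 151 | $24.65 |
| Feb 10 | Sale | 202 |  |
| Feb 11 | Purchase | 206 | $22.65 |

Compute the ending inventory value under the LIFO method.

Ending inventory = $6,813.50

Feb 6, 53 sold [LIFO — newest first]: 53 @ $24.55 = $1,301.15
Feb 8, 408 sold [LIFO — newest first]: 148 @ $21.80 + 195 @ $24.55 + 65 @ $23.60 = $9,547.65
Feb 10, 202 sold [LIFO — newest first]: 151 @ $24.65 + 51 @ $23.60 = $4,925.75
Total COGS = $1,301.15 + $9,547.65 + $4,925.75 = $15,774.55
Ending inventory: 91 @ $23.60 + 206 @ $22.65 = $6,813.50
Check: goods available $22,588.05 = COGS $15,774.55 + ending $6,813.50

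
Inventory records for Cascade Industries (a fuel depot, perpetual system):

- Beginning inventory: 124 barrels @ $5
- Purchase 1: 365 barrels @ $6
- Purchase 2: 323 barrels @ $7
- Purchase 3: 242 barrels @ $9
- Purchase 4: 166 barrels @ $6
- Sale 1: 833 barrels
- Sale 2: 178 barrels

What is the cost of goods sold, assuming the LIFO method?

Sale 1 (833) [LIFO — newest first]: 166 @ $6 + 242 @ $9 + 323 @ $7 + 102 @ $6 = $6,047
Sale 2 (178) [LIFO — newest first]: 178 @ $6 = $1,068
Total COGS = $6,047 + $1,068 = $7,115
Ending inventory: 124 @ $5 + 85 @ $6 = $1,130

COGS = $7,115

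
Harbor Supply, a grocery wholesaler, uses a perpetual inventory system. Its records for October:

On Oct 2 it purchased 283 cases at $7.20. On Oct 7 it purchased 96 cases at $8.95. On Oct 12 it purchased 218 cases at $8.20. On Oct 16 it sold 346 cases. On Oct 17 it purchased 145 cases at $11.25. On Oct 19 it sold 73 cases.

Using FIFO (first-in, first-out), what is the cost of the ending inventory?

Oct 16, 346 sold [FIFO — oldest first]: 283 @ $7.20 + 63 @ $8.95 = $2,601.45
Oct 19, 73 sold [FIFO — oldest first]: 33 @ $8.95 + 40 @ $8.20 = $623.35
Total COGS = $2,601.45 + $623.35 = $3,224.80
Ending inventory: 178 @ $8.20 + 145 @ $11.25 = $3,090.85
Check: goods available $6,315.65 = COGS $3,224.80 + ending $3,090.85

Ending inventory = $3,090.85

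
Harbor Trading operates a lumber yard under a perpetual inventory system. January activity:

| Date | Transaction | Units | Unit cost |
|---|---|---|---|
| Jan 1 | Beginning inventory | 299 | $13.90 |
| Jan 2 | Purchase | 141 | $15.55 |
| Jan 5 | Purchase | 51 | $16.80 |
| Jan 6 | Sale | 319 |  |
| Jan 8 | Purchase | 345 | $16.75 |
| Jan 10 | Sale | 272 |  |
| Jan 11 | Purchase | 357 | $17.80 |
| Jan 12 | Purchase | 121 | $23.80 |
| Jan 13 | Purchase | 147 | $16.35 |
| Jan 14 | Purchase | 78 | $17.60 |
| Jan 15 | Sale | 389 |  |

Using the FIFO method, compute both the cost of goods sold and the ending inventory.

Jan 6, 319 sold [FIFO — oldest first]: 299 @ $13.90 + 20 @ $15.55 = $4,467.10
Jan 10, 272 sold [FIFO — oldest first]: 121 @ $15.55 + 51 @ $16.80 + 100 @ $16.75 = $4,413.35
Jan 15, 389 sold [FIFO — oldest first]: 245 @ $16.75 + 144 @ $17.80 = $6,666.95
Total COGS = $4,467.10 + $4,413.35 + $6,666.95 = $15,547.40
Ending inventory: 213 @ $17.80 + 121 @ $23.80 + 147 @ $16.35 + 78 @ $17.60 = $10,447.45

COGS = $15,547.40; ending inventory = $10,447.45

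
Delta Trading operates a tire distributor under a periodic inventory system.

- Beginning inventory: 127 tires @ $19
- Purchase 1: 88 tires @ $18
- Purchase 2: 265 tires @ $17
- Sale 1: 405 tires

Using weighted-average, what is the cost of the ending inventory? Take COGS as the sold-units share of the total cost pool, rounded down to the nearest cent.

Sale 1, sell 405: 405/480 × $8,502.00 → $7,173.56
Ending inventory (cost pool remaining) = $1,328.44

Ending inventory = $1,328.44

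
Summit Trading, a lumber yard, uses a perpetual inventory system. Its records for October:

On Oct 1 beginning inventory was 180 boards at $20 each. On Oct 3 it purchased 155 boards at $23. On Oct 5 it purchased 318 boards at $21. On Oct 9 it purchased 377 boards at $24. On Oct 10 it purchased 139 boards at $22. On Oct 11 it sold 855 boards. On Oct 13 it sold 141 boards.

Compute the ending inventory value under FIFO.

Ending inventory = $3,874

Oct 11, 855 sold [FIFO — oldest first]: 180 @ $20 + 155 @ $23 + 318 @ $21 + 202 @ $24 = $18,691
Oct 13, 141 sold [FIFO — oldest first]: 141 @ $24 = $3,384
Total COGS = $18,691 + $3,384 = $22,075
Ending inventory: 34 @ $24 + 139 @ $22 = $3,874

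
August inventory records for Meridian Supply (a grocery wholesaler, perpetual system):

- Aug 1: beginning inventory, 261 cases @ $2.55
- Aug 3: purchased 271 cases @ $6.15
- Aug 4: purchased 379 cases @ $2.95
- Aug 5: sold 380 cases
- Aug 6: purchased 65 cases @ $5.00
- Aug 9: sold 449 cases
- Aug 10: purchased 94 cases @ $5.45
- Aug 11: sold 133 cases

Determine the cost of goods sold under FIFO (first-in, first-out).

Aug 5, 380 sold [FIFO — oldest first]: 261 @ $2.55 + 119 @ $6.15 = $1,397.40
Aug 9, 449 sold [FIFO — oldest first]: 152 @ $6.15 + 297 @ $2.95 = $1,810.95
Aug 11, 133 sold [FIFO — oldest first]: 82 @ $2.95 + 51 @ $5.00 = $496.90
Total COGS = $1,397.40 + $1,810.95 + $496.90 = $3,705.25
Ending inventory: 14 @ $5.00 + 94 @ $5.45 = $582.30
Check: goods available $4,287.55 = COGS $3,705.25 + ending $582.30

COGS = $3,705.25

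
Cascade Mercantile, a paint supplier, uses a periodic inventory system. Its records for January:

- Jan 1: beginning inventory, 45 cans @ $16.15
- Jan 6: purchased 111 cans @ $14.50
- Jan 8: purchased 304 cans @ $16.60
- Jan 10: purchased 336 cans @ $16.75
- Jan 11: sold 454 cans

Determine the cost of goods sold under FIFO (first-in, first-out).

COGS = $7,283.05

Jan 11, 454 sold [FIFO — oldest first]: 45 @ $16.15 + 111 @ $14.50 + 298 @ $16.60 = $7,283.05
Ending inventory: 6 @ $16.60 + 336 @ $16.75 = $5,727.60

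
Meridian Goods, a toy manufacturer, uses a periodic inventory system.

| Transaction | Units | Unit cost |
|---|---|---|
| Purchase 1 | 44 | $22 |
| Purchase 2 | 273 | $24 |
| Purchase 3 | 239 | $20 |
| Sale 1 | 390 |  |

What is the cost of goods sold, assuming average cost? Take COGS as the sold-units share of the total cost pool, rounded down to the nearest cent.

COGS = $8,627.69

Sale 1, sell 390: 390/556 × $12,300.00 → $8,627.69
Ending inventory (cost pool remaining) = $3,672.31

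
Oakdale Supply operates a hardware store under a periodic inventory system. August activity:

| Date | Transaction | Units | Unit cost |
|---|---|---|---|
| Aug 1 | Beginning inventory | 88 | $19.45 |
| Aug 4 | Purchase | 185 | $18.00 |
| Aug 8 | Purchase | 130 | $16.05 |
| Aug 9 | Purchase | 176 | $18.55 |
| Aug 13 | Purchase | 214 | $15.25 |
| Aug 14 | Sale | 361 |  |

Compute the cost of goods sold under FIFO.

Aug 14, 361 sold [FIFO — oldest first]: 88 @ $19.45 + 185 @ $18.00 + 88 @ $16.05 = $6,454.00
Ending inventory: 42 @ $16.05 + 176 @ $18.55 + 214 @ $15.25 = $7,202.40

COGS = $6,454.00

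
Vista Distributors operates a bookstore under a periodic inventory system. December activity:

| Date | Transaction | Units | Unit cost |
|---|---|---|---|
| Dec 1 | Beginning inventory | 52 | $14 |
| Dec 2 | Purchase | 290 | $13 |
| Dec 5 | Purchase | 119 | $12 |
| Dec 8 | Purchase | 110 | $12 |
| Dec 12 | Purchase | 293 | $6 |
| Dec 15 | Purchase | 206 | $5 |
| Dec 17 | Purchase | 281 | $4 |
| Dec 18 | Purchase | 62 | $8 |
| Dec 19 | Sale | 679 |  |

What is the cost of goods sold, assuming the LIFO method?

COGS = $3,430

Dec 19, 679 sold [LIFO — newest first]: 62 @ $8 + 281 @ $4 + 206 @ $5 + 130 @ $6 = $3,430
Ending inventory: 52 @ $14 + 290 @ $13 + 119 @ $12 + 110 @ $12 + 163 @ $6 = $8,224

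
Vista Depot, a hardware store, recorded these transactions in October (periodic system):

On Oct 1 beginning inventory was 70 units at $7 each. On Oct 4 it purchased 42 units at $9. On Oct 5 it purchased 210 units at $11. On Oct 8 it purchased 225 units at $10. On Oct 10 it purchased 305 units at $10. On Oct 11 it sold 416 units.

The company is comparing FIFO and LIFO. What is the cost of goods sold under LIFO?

COGS = $4,160

FIFO COGS: 70 @ $7 + 42 @ $9 + 210 @ $11 + 94 @ $10 = $4,118
LIFO COGS: 305 @ $10 + 111 @ $10 = $4,160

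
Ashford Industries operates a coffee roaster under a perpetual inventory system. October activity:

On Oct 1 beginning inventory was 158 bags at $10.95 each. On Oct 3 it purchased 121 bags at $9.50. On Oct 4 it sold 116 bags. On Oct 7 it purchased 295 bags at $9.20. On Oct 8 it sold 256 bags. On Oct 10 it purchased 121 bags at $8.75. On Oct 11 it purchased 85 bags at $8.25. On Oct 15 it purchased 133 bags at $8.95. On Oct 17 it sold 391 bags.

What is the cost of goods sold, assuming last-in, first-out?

COGS = $6,901.45

Oct 4, 116 sold [LIFO — newest first]: 116 @ $9.50 = $1,102.00
Oct 8, 256 sold [LIFO — newest first]: 256 @ $9.20 = $2,355.20
Oct 17, 391 sold [LIFO — newest first]: 133 @ $8.95 + 85 @ $8.25 + 121 @ $8.75 + 39 @ $9.20 + 5 @ $9.50 + 8 @ $10.95 = $3,444.25
Total COGS = $1,102.00 + $2,355.20 + $3,444.25 = $6,901.45
Ending inventory: 150 @ $10.95 = $1,642.50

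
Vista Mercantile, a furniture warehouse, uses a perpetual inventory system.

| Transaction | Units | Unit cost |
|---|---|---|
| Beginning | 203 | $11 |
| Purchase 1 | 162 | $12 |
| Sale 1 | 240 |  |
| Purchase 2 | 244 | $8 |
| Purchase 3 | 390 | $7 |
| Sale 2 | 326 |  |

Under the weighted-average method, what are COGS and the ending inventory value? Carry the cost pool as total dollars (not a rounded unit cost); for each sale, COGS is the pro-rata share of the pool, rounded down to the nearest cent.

COGS = $5,371.90; ending inventory = $3,487.10

After Beginning: 203 on hand, pool $2,233.00 (≈ $11.0000 each)
After Purchase 1: 365 on hand, pool $4,177.00 (≈ $11.4438 each)
Sale 1, sell 240: 240/365 × $4,177.00 → $2,746.52
After Purchase 2: 369 on hand, pool $3,382.48 (≈ $9.1666 each)
After Purchase 3: 759 on hand, pool $6,112.48 (≈ $8.0533 each)
Sale 2, sell 326: 326/759 × $6,112.48 → $2,625.38
Total COGS = $2,746.52 + $2,625.38 = $5,371.90
Ending inventory (cost pool remaining) = $3,487.10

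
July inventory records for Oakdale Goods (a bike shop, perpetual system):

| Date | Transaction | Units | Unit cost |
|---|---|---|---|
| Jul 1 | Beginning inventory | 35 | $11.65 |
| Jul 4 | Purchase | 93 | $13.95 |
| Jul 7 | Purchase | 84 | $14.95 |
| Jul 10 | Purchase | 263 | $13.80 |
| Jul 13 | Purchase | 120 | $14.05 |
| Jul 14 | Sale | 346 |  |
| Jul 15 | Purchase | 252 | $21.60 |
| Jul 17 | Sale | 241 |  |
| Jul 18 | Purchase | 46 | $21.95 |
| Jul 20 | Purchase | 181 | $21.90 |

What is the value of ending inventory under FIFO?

Ending inventory = $10,529.20

Jul 14, 346 sold [FIFO — oldest first]: 35 @ $11.65 + 93 @ $13.95 + 84 @ $14.95 + 134 @ $13.80 = $4,810.10
Jul 17, 241 sold [FIFO — oldest first]: 129 @ $13.80 + 112 @ $14.05 = $3,353.80
Total COGS = $4,810.10 + $3,353.80 = $8,163.90
Ending inventory: 8 @ $14.05 + 252 @ $21.60 + 46 @ $21.95 + 181 @ $21.90 = $10,529.20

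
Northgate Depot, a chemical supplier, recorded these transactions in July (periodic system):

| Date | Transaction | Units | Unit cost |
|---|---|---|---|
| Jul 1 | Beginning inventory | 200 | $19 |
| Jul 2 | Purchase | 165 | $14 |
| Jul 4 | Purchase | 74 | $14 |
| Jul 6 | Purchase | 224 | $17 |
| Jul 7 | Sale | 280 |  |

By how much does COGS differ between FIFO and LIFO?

$328

FIFO COGS: 200 @ $19 + 80 @ $14 = $4,920
LIFO COGS: 224 @ $17 + 56 @ $14 = $4,592
Difference = |$4,920 − $4,592| = $328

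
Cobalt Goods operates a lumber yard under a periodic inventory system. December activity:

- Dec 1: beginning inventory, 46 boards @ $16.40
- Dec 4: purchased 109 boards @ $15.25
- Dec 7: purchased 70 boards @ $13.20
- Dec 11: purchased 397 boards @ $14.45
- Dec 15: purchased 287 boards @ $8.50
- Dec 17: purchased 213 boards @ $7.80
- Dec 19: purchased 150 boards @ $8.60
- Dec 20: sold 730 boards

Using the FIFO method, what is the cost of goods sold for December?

Dec 20, 730 sold [FIFO — oldest first]: 46 @ $16.40 + 109 @ $15.25 + 70 @ $13.20 + 397 @ $14.45 + 108 @ $8.50 = $9,995.30
Ending inventory: 179 @ $8.50 + 213 @ $7.80 + 150 @ $8.60 = $4,472.90

COGS = $9,995.30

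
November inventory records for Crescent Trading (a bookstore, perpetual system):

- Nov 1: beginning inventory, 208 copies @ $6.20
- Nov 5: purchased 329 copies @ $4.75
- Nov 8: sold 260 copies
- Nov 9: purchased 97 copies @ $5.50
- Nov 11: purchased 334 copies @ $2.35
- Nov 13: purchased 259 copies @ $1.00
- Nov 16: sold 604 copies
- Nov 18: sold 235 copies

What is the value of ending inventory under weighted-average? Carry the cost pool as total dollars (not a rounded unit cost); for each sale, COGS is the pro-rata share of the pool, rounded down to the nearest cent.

After Nov 1: 208 on hand, pool $1,289.60 (≈ $6.2000 each)
After Nov 5: 537 on hand, pool $2,852.35 (≈ $5.3116 each)
Nov 8, sell 260: 260/537 × $2,852.35 → $1,381.02
After Nov 9: 374 on hand, pool $2,004.83 (≈ $5.3605 each)
After Nov 11: 708 on hand, pool $2,789.73 (≈ $3.9403 each)
After Nov 13: 967 on hand, pool $3,048.73 (≈ $3.1528 each)
Nov 16, sell 604: 604/967 × $3,048.73 → $1,904.27
Nov 18, sell 235: 235/363 × $1,144.46 → $740.90
Total COGS = $1,381.02 + $1,904.27 + $740.90 = $4,026.19
Ending inventory (cost pool remaining) = $403.56
Check: goods available $4,429.75 = COGS $4,026.19 + ending $403.56

Ending inventory = $403.56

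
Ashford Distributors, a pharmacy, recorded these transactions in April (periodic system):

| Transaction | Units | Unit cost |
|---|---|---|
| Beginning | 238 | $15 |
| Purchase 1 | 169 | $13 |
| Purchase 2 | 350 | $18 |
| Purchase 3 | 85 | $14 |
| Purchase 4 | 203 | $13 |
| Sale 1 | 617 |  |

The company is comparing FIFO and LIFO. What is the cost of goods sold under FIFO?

FIFO COGS: 238 @ $15 + 169 @ $13 + 210 @ $18 = $9,547
LIFO COGS: 203 @ $13 + 85 @ $14 + 329 @ $18 = $9,751

COGS = $9,547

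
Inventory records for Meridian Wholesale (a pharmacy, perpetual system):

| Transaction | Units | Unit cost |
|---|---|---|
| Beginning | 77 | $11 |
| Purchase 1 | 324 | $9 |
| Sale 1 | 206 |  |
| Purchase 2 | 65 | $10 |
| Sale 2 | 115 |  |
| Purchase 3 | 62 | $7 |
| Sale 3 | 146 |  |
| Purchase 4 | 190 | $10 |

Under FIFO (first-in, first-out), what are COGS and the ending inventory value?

COGS = $4,420; ending inventory = $2,327

Sale 1 (206) [FIFO — oldest first]: 77 @ $11 + 129 @ $9 = $2,008
Sale 2 (115) [FIFO — oldest first]: 115 @ $9 = $1,035
Sale 3 (146) [FIFO — oldest first]: 80 @ $9 + 65 @ $10 + 1 @ $7 = $1,377
Total COGS = $2,008 + $1,035 + $1,377 = $4,420
Ending inventory: 61 @ $7 + 190 @ $10 = $2,327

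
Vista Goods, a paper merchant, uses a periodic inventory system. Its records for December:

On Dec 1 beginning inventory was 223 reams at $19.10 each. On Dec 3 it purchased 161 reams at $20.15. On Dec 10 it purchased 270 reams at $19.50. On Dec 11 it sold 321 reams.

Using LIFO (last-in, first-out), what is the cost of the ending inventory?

Ending inventory = $6,475.80

Dec 11, 321 sold [LIFO — newest first]: 270 @ $19.50 + 51 @ $20.15 = $6,292.65
Ending inventory: 223 @ $19.10 + 110 @ $20.15 = $6,475.80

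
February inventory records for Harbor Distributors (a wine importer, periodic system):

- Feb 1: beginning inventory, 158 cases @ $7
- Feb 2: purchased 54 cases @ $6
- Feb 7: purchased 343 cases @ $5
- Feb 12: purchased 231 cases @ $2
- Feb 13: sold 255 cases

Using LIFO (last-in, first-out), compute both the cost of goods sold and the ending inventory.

Feb 13, 255 sold [LIFO — newest first]: 231 @ $2 + 24 @ $5 = $582
Ending inventory: 158 @ $7 + 54 @ $6 + 319 @ $5 = $3,025

COGS = $582; ending inventory = $3,025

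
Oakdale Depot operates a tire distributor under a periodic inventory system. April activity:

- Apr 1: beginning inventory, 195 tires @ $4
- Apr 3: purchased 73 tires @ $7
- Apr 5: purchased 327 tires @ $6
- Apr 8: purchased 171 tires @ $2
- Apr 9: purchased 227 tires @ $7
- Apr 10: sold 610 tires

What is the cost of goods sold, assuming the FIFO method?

Apr 10, 610 sold [FIFO — oldest first]: 195 @ $4 + 73 @ $7 + 327 @ $6 + 15 @ $2 = $3,283
Ending inventory: 156 @ $2 + 227 @ $7 = $1,901

COGS = $3,283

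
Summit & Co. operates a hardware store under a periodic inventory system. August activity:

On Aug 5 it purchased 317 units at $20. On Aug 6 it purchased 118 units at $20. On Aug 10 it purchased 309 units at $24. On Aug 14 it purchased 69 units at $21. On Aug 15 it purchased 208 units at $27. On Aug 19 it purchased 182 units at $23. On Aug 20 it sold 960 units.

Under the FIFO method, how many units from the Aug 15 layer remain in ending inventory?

Aug 20, 960 sold [FIFO — oldest first]: 317 @ $20 + 118 @ $20 + 309 @ $24 + 69 @ $21 + 147 @ $27 = $21,534
Ending inventory: 61 @ $27 + 182 @ $23 = $5,833

61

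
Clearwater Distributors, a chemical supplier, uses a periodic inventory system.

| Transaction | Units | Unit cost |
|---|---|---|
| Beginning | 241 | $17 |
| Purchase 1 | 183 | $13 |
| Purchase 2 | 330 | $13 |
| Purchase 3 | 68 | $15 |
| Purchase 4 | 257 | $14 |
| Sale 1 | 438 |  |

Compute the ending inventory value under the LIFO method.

Sale 1 (438) [LIFO — newest first]: 257 @ $14 + 68 @ $15 + 113 @ $13 = $6,087
Ending inventory: 241 @ $17 + 183 @ $13 + 217 @ $13 = $9,297

Ending inventory = $9,297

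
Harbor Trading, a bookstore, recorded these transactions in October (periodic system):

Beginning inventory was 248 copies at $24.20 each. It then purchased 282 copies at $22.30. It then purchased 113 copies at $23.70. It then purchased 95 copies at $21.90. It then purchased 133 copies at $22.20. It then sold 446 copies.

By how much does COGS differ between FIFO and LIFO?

FIFO COGS: 248 @ $24.20 + 198 @ $22.30 = $10,417.00
LIFO COGS: 133 @ $22.20 + 95 @ $21.90 + 113 @ $23.70 + 105 @ $22.30 = $10,052.70
Difference = |$10,417.00 − $10,052.70| = $364.30

$364.30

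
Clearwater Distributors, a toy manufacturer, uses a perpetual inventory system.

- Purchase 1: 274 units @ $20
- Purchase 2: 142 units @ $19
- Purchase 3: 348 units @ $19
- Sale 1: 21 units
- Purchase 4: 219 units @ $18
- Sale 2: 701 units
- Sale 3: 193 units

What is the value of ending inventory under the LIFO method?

Ending inventory = $1,360

Sale 1 (21) [LIFO — newest first]: 21 @ $19 = $399
Sale 2 (701) [LIFO — newest first]: 219 @ $18 + 327 @ $19 + 142 @ $19 + 13 @ $20 = $13,113
Sale 3 (193) [LIFO — newest first]: 193 @ $20 = $3,860
Total COGS = $399 + $13,113 + $3,860 = $17,372
Ending inventory: 68 @ $20 = $1,360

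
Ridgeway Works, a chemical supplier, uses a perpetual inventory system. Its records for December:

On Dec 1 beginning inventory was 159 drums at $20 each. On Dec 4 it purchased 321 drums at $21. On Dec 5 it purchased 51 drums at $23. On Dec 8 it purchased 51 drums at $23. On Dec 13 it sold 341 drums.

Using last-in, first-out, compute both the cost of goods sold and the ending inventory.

Dec 13, 341 sold [LIFO — newest first]: 51 @ $23 + 51 @ $23 + 239 @ $21 = $7,365
Ending inventory: 159 @ $20 + 82 @ $21 = $4,902

COGS = $7,365; ending inventory = $4,902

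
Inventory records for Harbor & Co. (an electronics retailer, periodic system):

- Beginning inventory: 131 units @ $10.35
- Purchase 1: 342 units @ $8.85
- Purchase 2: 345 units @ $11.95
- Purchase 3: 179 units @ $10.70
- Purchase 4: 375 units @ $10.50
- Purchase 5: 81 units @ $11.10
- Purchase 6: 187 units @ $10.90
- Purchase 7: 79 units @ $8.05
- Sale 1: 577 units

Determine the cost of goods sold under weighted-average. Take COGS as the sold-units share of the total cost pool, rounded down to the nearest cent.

Sale 1, sell 577: 577/1719 × $17,931.45 → $6,018.87
Ending inventory (cost pool remaining) = $11,912.58

COGS = $6,018.87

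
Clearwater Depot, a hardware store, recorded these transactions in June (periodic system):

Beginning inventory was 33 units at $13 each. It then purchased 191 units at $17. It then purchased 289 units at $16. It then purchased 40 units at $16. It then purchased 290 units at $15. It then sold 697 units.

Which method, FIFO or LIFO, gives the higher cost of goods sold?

FIFO

FIFO COGS: 33 @ $13 + 191 @ $17 + 289 @ $16 + 40 @ $16 + 144 @ $15 = $11,100
LIFO COGS: 290 @ $15 + 40 @ $16 + 289 @ $16 + 78 @ $17 = $10,940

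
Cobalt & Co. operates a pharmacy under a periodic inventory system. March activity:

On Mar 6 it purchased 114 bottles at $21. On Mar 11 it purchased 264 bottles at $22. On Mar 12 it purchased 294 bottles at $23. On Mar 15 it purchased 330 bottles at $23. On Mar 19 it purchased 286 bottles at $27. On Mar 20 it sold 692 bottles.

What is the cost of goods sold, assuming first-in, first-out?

Mar 20, 692 sold [FIFO — oldest first]: 114 @ $21 + 264 @ $22 + 294 @ $23 + 20 @ $23 = $15,424
Ending inventory: 310 @ $23 + 286 @ $27 = $14,852
Check: goods available $30,276 = COGS $15,424 + ending $14,852

COGS = $15,424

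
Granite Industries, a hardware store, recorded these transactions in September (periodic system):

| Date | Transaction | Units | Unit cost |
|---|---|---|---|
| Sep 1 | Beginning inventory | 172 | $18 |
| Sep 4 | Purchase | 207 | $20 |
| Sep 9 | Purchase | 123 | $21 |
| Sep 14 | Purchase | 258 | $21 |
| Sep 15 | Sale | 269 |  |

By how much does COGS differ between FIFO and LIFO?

FIFO COGS: 172 @ $18 + 97 @ $20 = $5,036
LIFO COGS: 258 @ $21 + 11 @ $21 = $5,649
Difference = |$5,036 − $5,649| = $613

$613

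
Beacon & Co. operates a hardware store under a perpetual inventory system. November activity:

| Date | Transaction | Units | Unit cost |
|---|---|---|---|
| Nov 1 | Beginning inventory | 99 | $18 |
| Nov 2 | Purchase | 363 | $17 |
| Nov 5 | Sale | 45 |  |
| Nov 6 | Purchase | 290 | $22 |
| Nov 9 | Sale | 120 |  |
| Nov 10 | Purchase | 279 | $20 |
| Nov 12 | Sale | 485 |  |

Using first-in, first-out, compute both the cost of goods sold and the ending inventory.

Nov 5, 45 sold [FIFO — oldest first]: 45 @ $18 = $810
Nov 9, 120 sold [FIFO — oldest first]: 54 @ $18 + 66 @ $17 = $2,094
Nov 12, 485 sold [FIFO — oldest first]: 297 @ $17 + 188 @ $22 = $9,185
Total COGS = $810 + $2,094 + $9,185 = $12,089
Ending inventory: 102 @ $22 + 279 @ $20 = $7,824
Check: goods available $19,913 = COGS $12,089 + ending $7,824

COGS = $12,089; ending inventory = $7,824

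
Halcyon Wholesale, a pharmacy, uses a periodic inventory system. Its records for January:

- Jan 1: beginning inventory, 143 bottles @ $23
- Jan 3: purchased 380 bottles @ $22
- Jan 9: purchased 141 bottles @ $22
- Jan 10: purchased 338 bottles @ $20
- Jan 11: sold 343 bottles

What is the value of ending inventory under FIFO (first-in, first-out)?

Jan 11, 343 sold [FIFO — oldest first]: 143 @ $23 + 200 @ $22 = $7,689
Ending inventory: 180 @ $22 + 141 @ $22 + 338 @ $20 = $13,822
Check: goods available $21,511 = COGS $7,689 + ending $13,822

Ending inventory = $13,822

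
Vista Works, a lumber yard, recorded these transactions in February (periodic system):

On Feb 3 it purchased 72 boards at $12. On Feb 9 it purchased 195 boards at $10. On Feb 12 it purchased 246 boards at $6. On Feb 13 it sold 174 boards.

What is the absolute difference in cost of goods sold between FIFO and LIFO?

FIFO COGS: 72 @ $12 + 102 @ $10 = $1,884
LIFO COGS: 174 @ $6 = $1,044
Difference = |$1,884 − $1,044| = $840

$840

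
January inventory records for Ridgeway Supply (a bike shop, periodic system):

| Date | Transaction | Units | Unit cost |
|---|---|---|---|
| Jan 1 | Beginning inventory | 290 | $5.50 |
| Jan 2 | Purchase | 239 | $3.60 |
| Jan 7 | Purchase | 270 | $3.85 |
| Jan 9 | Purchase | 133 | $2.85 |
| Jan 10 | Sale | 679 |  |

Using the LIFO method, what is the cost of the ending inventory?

Jan 10, 679 sold [LIFO — newest first]: 133 @ $2.85 + 270 @ $3.85 + 239 @ $3.60 + 37 @ $5.50 = $2,482.45
Ending inventory: 253 @ $5.50 = $1,391.50

Ending inventory = $1,391.50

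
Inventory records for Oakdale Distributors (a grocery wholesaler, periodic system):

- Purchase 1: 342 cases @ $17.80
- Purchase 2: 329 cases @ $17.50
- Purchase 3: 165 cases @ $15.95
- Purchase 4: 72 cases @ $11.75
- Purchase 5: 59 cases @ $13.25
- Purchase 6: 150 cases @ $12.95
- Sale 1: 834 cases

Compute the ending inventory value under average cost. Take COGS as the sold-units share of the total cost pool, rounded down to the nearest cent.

Ending inventory = $4,572.37

Sale 1, sell 834: 834/1117 × $18,047.10 → $13,474.73
Ending inventory (cost pool remaining) = $4,572.37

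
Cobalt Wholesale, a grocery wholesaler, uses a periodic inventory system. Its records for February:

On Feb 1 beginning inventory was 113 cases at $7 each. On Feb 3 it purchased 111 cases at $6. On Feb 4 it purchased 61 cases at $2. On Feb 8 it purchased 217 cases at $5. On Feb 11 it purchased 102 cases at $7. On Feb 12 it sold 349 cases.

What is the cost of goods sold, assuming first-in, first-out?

COGS = $1,899

Feb 12, 349 sold [FIFO — oldest first]: 113 @ $7 + 111 @ $6 + 61 @ $2 + 64 @ $5 = $1,899
Ending inventory: 153 @ $5 + 102 @ $7 = $1,479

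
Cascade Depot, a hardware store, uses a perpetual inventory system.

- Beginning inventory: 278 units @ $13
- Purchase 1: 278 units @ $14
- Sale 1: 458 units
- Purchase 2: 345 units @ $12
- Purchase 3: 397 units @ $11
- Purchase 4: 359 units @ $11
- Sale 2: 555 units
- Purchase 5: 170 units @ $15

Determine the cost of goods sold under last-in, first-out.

COGS = $12,337

Sale 1 (458) [LIFO — newest first]: 278 @ $14 + 180 @ $13 = $6,232
Sale 2 (555) [LIFO — newest first]: 359 @ $11 + 196 @ $11 = $6,105
Total COGS = $6,232 + $6,105 = $12,337
Ending inventory: 98 @ $13 + 345 @ $12 + 201 @ $11 + 170 @ $15 = $10,175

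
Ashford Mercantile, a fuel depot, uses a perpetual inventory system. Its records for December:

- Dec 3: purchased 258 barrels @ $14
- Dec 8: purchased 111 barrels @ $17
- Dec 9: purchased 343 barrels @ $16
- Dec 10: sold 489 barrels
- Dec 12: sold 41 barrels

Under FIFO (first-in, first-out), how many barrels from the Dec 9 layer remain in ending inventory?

182

Dec 10, 489 sold [FIFO — oldest first]: 258 @ $14 + 111 @ $17 + 120 @ $16 = $7,419
Dec 12, 41 sold [FIFO — oldest first]: 41 @ $16 = $656
Total COGS = $7,419 + $656 = $8,075
Ending inventory: 182 @ $16 = $2,912
Check: goods available $10,987 = COGS $8,075 + ending $2,912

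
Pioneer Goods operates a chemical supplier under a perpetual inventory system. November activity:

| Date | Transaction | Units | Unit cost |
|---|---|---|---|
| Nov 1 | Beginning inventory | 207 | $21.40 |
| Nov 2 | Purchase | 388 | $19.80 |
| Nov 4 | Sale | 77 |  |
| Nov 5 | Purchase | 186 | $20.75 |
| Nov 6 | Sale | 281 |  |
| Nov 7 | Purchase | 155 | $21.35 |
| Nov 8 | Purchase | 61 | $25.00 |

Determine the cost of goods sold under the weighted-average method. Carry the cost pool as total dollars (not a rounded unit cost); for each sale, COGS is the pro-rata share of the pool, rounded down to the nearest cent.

After Nov 1: 207 on hand, pool $4,429.80 (≈ $21.4000 each)
After Nov 2: 595 on hand, pool $12,112.20 (≈ $20.3566 each)
Nov 4, sell 77: 77/595 × $12,112.20 → $1,567.46
After Nov 5: 704 on hand, pool $14,404.24 (≈ $20.4606 each)
Nov 6, sell 281: 281/704 × $14,404.24 → $5,749.41
After Nov 7: 578 on hand, pool $11,964.08 (≈ $20.6991 each)
After Nov 8: 639 on hand, pool $13,489.08 (≈ $21.1097 each)
Total COGS = $1,567.46 + $5,749.41 = $7,316.87
Ending inventory (cost pool remaining) = $13,489.08

COGS = $7,316.87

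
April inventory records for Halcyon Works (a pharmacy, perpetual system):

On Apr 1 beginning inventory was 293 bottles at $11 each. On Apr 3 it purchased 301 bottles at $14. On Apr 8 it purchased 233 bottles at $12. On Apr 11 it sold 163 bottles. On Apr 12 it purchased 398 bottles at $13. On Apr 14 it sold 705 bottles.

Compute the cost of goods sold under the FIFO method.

COGS = $10,766

Apr 11, 163 sold [FIFO — oldest first]: 163 @ $11 = $1,793
Apr 14, 705 sold [FIFO — oldest first]: 130 @ $11 + 301 @ $14 + 233 @ $12 + 41 @ $13 = $8,973
Total COGS = $1,793 + $8,973 = $10,766
Ending inventory: 357 @ $13 = $4,641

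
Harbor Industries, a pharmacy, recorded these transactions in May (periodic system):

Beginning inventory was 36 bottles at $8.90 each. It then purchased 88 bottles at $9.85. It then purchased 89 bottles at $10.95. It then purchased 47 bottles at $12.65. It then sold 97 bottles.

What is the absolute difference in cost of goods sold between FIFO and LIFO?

FIFO COGS: 36 @ $8.90 + 61 @ $9.85 = $921.25
LIFO COGS: 47 @ $12.65 + 50 @ $10.95 = $1,142.05
Difference = |$921.25 − $1,142.05| = $220.80

$220.80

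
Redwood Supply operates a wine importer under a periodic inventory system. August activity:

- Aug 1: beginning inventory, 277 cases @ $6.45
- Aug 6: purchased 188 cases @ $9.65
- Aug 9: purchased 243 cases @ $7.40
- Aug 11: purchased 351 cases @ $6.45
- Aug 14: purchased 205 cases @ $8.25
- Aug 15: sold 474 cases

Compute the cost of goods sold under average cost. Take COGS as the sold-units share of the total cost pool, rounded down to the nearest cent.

Aug 15, sell 474: 474/1264 × $9,354.25 → $3,507.84
Ending inventory (cost pool remaining) = $5,846.41

COGS = $3,507.84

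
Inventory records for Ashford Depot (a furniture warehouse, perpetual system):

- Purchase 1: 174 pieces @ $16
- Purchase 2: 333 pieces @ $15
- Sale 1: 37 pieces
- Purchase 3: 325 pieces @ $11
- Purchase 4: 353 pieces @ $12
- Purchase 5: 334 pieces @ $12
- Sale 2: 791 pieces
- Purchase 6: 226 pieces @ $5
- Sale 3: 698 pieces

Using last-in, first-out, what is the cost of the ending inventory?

Sale 1 (37) [LIFO — newest first]: 37 @ $15 = $555
Sale 2 (791) [LIFO — newest first]: 334 @ $12 + 353 @ $12 + 104 @ $11 = $9,388
Sale 3 (698) [LIFO — newest first]: 226 @ $5 + 221 @ $11 + 251 @ $15 = $7,326
Total COGS = $555 + $9,388 + $7,326 = $17,269
Ending inventory: 174 @ $16 + 45 @ $15 = $3,459

Ending inventory = $3,459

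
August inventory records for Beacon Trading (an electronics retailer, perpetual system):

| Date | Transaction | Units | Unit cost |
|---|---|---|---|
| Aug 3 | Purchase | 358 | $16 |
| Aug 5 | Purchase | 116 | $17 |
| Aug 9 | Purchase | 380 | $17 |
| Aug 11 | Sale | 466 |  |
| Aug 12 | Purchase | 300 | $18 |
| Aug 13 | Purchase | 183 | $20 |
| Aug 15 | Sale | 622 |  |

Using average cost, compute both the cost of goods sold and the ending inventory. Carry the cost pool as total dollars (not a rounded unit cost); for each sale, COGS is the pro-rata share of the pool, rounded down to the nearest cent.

COGS = $18,790.78; ending inventory = $4,429.22

After Aug 3: 358 on hand, pool $5,728.00 (≈ $16.0000 each)
After Aug 5: 474 on hand, pool $7,700.00 (≈ $16.2447 each)
After Aug 9: 854 on hand, pool $14,160.00 (≈ $16.5808 each)
Aug 11, sell 466: 466/854 × $14,160.00 → $7,726.65
After Aug 12: 688 on hand, pool $11,833.35 (≈ $17.1996 each)
After Aug 13: 871 on hand, pool $15,493.35 (≈ $17.7880 each)
Aug 15, sell 622: 622/871 × $15,493.35 → $11,064.13
Total COGS = $7,726.65 + $11,064.13 = $18,790.78
Ending inventory (cost pool remaining) = $4,429.22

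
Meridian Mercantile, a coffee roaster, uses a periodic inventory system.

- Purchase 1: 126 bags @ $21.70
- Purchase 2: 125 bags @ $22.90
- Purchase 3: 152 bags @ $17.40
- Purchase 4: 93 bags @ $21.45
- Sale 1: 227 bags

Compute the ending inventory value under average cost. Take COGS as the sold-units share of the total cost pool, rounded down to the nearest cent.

Sale 1, sell 227: 227/496 × $10,236.35 → $4,684.78
Ending inventory (cost pool remaining) = $5,551.57

Ending inventory = $5,551.57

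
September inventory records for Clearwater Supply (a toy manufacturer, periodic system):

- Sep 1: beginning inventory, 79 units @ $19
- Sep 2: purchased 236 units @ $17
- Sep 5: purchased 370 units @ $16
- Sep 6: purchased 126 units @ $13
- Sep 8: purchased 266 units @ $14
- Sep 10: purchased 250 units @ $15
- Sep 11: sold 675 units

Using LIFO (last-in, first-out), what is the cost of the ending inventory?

Sep 11, 675 sold [LIFO — newest first]: 250 @ $15 + 266 @ $14 + 126 @ $13 + 33 @ $16 = $9,640
Ending inventory: 79 @ $19 + 236 @ $17 + 337 @ $16 = $10,905
Check: goods available $20,545 = COGS $9,640 + ending $10,905

Ending inventory = $10,905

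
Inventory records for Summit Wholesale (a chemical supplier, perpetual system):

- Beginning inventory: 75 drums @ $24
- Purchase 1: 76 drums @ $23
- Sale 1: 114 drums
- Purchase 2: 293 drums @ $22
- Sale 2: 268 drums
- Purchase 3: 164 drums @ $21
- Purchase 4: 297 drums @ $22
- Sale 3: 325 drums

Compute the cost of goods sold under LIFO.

COGS = $15,678

Sale 1 (114) [LIFO — newest first]: 76 @ $23 + 38 @ $24 = $2,660
Sale 2 (268) [LIFO — newest first]: 268 @ $22 = $5,896
Sale 3 (325) [LIFO — newest first]: 297 @ $22 + 28 @ $21 = $7,122
Total COGS = $2,660 + $5,896 + $7,122 = $15,678
Ending inventory: 37 @ $24 + 25 @ $22 + 136 @ $21 = $4,294
Check: goods available $19,972 = COGS $15,678 + ending $4,294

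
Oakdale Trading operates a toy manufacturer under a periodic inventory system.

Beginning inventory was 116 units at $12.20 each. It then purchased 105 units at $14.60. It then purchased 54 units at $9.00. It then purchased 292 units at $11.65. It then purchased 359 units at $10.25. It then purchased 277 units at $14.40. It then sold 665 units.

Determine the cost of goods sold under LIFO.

Sale 1 (665) [LIFO — newest first]: 277 @ $14.40 + 359 @ $10.25 + 29 @ $11.65 = $8,006.40
Ending inventory: 116 @ $12.20 + 105 @ $14.60 + 54 @ $9.00 + 263 @ $11.65 = $6,498.15

COGS = $8,006.40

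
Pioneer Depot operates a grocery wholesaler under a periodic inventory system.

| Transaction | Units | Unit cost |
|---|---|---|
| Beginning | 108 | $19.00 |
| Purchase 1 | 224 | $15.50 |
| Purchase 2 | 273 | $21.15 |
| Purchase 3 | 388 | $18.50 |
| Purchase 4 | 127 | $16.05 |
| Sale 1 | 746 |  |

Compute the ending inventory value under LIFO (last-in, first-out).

Ending inventory = $6,412.30

Sale 1 (746) [LIFO — newest first]: 127 @ $16.05 + 388 @ $18.50 + 231 @ $21.15 = $14,102.00
Ending inventory: 108 @ $19.00 + 224 @ $15.50 + 42 @ $21.15 = $6,412.30
Check: goods available $20,514.30 = COGS $14,102.00 + ending $6,412.30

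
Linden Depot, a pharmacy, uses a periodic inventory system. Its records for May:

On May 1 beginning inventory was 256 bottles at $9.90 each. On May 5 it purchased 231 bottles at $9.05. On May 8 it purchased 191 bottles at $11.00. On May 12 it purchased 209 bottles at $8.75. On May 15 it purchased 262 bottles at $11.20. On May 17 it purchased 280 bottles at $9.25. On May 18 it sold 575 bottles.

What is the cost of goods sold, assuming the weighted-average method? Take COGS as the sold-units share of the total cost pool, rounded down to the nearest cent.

May 18, sell 575: 575/1429 × $14,079.10 → $5,665.13
Ending inventory (cost pool remaining) = $8,413.97

COGS = $5,665.13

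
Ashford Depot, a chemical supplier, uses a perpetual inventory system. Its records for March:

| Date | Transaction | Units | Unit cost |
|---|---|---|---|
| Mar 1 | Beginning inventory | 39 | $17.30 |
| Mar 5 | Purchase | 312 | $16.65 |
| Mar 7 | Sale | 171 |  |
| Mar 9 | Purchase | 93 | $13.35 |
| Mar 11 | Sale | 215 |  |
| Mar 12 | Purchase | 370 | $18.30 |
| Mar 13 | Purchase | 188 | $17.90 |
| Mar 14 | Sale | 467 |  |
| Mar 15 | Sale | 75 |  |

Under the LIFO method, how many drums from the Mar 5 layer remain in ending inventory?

19

Mar 7, 171 sold [LIFO — newest first]: 171 @ $16.65 = $2,847.15
Mar 11, 215 sold [LIFO — newest first]: 93 @ $13.35 + 122 @ $16.65 = $3,272.85
Mar 14, 467 sold [LIFO — newest first]: 188 @ $17.90 + 279 @ $18.30 = $8,470.90
Mar 15, 75 sold [LIFO — newest first]: 75 @ $18.30 = $1,372.50
Total COGS = $2,847.15 + $3,272.85 + $8,470.90 + $1,372.50 = $15,963.40
Ending inventory: 39 @ $17.30 + 19 @ $16.65 + 16 @ $18.30 = $1,283.85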